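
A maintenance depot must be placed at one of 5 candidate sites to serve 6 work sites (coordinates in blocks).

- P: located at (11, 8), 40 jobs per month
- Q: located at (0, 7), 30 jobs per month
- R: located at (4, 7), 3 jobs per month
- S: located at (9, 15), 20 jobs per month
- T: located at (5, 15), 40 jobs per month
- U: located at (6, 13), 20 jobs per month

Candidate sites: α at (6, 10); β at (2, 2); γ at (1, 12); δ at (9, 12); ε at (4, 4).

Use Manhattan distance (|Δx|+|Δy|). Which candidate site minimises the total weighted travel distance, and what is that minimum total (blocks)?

α, total 1025 blocks

Total weighted distance at each candidate:
  α (6, 10): total = 1025
  β (2, 2): total = 2171
  γ (1, 12): total = 1384
  δ (9, 12): total = 1110
  ε (4, 4): total = 1679
Minimum is at α with total 1025 blocks.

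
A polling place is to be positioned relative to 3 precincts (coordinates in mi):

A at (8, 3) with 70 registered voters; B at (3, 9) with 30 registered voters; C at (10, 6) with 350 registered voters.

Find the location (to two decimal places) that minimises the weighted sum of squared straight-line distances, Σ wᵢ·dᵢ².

(9.22, 5.73)

The minimiser of Σwᵢ‖p−pᵢ‖² is the weighted centroid p* = (Σwᵢpᵢ)/(Σwᵢ).
Σwᵢ = 450.
Σwᵢxᵢ = 70·8 + 30·3 + 350·10 = 4150.
Σwᵢyᵢ = 70·3 + 30·9 + 350·6 = 2580.
x* = 4150/450 = 9.22, y* = 2580/450 = 5.73.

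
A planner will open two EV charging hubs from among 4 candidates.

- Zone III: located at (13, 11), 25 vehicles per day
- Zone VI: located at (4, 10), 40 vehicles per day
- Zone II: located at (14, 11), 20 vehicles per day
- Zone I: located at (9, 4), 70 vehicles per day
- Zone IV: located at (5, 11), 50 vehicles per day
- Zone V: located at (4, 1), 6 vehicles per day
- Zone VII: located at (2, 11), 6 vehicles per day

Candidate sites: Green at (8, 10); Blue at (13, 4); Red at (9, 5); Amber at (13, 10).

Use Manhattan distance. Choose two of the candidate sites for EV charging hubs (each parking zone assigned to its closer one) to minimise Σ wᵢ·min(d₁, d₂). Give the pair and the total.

Evaluate every pair (each demand assigned to the nearer of the two):
  {Green, Red}: total = 816
  {Green, Amber}: total = 1035
  {Green, Blue}: total = 1044
  {Red, Amber}: total = 1071
  {Blue, Amber}: total = 1299
  {Blue, Red}: total = 1437
Best pair: {Green, Red} with total 816.

{Green, Red}, total 816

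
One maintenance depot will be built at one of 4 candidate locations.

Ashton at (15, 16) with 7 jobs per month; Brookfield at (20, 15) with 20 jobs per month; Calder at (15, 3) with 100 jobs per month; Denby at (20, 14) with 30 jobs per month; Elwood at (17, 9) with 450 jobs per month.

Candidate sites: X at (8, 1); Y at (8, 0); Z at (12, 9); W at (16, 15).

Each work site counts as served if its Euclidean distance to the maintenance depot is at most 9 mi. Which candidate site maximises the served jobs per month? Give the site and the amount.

Z, covering 557

Coverage radius r = 9 mi; a point is covered iff (Δx)²+(Δy)² ≤ 9² = 81.
  X (8, 1): covers {Calder} → 100
  Y (8, 0): covers {Calder} → 100
  Z (12, 9): covers {Ashton, Calder, Elwood} → 557
  W (16, 15): covers {Ashton, Brookfield, Denby, Elwood} → 507
Maximum coverage at Z: 557 jobs per month.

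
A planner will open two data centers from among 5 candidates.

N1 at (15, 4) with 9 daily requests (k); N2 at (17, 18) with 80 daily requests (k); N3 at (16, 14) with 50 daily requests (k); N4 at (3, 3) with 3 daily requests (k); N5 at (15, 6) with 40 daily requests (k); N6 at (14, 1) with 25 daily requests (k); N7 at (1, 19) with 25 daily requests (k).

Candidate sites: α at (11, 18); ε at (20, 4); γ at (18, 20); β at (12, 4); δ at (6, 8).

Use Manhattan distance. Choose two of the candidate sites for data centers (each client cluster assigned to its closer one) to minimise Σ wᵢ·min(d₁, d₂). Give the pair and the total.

Evaluate every pair (each demand assigned to the nearer of the two):
  {γ, β}: total = 1472
  {α, β}: total = 1587
  {ε, γ}: total = 1694
  {α, ε}: total = 1809
  {γ, δ}: total = 1996
  {α, δ}: total = 2161
  {α, γ}: total = 2286
  {β, δ}: total = 2996
  {ε, δ}: total = 3034
  {ε, β}: total = 3092
Best pair: {γ, β} with total 1472.

{γ, β}, total 1472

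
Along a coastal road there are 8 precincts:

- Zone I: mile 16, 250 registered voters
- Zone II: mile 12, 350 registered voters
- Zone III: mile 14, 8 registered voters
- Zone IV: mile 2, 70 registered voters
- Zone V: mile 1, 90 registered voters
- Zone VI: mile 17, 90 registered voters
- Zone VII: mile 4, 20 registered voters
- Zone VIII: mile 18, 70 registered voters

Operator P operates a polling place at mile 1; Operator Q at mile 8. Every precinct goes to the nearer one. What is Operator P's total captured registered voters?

The indifferent point is the midpoint (1+8)/2 = 4.5; precincts left of it (closer to Operator P at 1) go to Operator P, those right go to Operator Q.
  Zone V at 1 (w=90) → Operator P
  Zone IV at 2 (w=70) → Operator P
  Zone VII at 4 (w=20) → Operator P
  Zone II at 12 (w=350) → Operator Q
  Zone III at 14 (w=8) → Operator Q
  Zone I at 16 (w=250) → Operator Q
  Zone VI at 17 (w=90) → Operator Q
  Zone VIII at 18 (w=70) → Operator Q
Operator P captures 180; Operator Q captures 768.

180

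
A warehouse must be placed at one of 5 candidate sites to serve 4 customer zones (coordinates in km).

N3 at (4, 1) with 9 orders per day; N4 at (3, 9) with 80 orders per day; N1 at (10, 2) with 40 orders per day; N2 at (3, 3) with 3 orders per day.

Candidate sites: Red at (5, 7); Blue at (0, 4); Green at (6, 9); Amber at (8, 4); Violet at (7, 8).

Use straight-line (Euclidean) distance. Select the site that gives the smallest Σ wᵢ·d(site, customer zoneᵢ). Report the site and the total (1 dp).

Red, total 577.3 km

Total weighted distance at each candidate:
  Red (5, 7): total = 577.3
  Blue (0, 4): total = 928.9
  Green (6, 9): total = 656.8
  Amber (8, 4): total = 739.1
  Violet (7, 8): total = 685.9
Minimum is at Red with total 577.3 km.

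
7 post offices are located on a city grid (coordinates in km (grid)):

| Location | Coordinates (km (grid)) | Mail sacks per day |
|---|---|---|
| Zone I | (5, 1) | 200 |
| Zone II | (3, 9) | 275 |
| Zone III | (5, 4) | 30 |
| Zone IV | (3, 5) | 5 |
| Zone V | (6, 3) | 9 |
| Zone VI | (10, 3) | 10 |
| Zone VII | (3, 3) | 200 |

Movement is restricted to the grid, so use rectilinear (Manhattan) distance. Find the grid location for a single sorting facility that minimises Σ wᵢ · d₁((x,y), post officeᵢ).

Manhattan distance separates: Σwᵢ(|x−xᵢ|+|y−yᵢ|) = Σwᵢ|x−xᵢ| + Σwᵢ|y−yᵢ|, so x and y are optimised independently as 1-D weighted medians.
Total weight W = 729; half = 364.5.
x-coordinate, sorted with cumulative weight:
  x=3 (Zone II, w=275) cum 275
  x=3 (Zone IV, w=5) cum 280
  x=3 (Zone VII, w=200) cum 480  ← median
  x=5 (Zone I, w=200) cum 680
  x=5 (Zone III, w=30) cum 710
  x=6 (Zone V, w=9) cum 719
  x=10 (Zone VI, w=10) cum 729
⇒ x* = 3
y-coordinate, sorted with cumulative weight:
  y=1 (Zone I, w=200) cum 200
  y=3 (Zone V, w=9) cum 209
  y=3 (Zone VI, w=10) cum 219
  y=3 (Zone VII, w=200) cum 419  ← median
  y=4 (Zone III, w=30) cum 449
  y=5 (Zone IV, w=5) cum 454
  y=9 (Zone II, w=275) cum 729
⇒ y* = 3

(3, 3)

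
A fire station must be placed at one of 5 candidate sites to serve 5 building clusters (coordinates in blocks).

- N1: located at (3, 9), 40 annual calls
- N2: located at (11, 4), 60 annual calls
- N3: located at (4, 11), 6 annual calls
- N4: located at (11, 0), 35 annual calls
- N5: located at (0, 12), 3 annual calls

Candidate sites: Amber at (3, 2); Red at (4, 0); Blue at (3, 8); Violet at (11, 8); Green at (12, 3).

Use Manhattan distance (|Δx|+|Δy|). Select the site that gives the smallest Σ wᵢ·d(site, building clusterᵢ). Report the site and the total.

Total weighted distance at each candidate:
  Amber (3, 2): total = 1329
  Red (4, 0): total = 1419
  Blue (3, 8): total = 1365
  Violet (11, 8): total = 985
  Green (12, 3): total = 1019
Minimum is at Violet with total 985 blocks.

Violet, total 985 blocks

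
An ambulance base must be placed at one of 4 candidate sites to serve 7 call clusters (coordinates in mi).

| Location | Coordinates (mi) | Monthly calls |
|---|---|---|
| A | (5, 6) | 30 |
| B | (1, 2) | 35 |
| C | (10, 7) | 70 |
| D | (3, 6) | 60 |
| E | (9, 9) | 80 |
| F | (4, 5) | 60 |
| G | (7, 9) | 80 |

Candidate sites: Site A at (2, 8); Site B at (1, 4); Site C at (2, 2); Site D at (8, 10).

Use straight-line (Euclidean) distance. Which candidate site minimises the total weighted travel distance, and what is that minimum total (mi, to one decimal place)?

Site D, total 1769.1 mi

Total weighted distance at each candidate:
  Site A (2, 8): total = 2209.5
  Site B (1, 4): total = 2607.2
  Site C (2, 2): total = 2789.2
  Site D (8, 10): total = 1769.1
Minimum is at Site D with total 1769.1 mi.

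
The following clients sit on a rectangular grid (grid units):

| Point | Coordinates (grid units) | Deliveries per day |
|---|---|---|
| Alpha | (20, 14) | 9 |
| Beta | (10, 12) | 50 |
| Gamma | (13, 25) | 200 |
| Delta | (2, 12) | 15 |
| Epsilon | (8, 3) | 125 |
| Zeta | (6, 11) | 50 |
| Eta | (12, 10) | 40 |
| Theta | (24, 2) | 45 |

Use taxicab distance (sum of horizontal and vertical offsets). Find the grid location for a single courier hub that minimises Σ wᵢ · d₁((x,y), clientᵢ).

(12, 12)

Manhattan distance separates: Σwᵢ(|x−xᵢ|+|y−yᵢ|) = Σwᵢ|x−xᵢ| + Σwᵢ|y−yᵢ|, so x and y are optimised independently as 1-D weighted medians.
Total weight W = 534; half = 267.
x-coordinate, sorted with cumulative weight:
  x=2 (Delta, w=15) cum 15
  x=6 (Zeta, w=50) cum 65
  x=8 (Epsilon, w=125) cum 190
  x=10 (Beta, w=50) cum 240
  x=12 (Eta, w=40) cum 280  ← median
  x=13 (Gamma, w=200) cum 480
  x=20 (Alpha, w=9) cum 489
  x=24 (Theta, w=45) cum 534
⇒ x* = 12
y-coordinate, sorted with cumulative weight:
  y=2 (Theta, w=45) cum 45
  y=3 (Epsilon, w=125) cum 170
  y=10 (Eta, w=40) cum 210
  y=11 (Zeta, w=50) cum 260
  y=12 (Beta, w=50) cum 310  ← median
  y=12 (Delta, w=15) cum 325
  y=14 (Alpha, w=9) cum 334
  y=25 (Gamma, w=200) cum 534
⇒ y* = 12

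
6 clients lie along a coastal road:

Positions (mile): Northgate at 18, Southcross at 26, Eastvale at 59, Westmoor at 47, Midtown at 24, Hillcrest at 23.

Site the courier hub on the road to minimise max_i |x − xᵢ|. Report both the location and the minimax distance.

The 1-center on a line is the midpoint of the two extreme points: leftmost at 18, rightmost at 59.
Optimal location = (18 + 59)/2 = 38.5; maximum distance = (59 − 18)/2 = 20.5.

location 38.5, max distance 20.5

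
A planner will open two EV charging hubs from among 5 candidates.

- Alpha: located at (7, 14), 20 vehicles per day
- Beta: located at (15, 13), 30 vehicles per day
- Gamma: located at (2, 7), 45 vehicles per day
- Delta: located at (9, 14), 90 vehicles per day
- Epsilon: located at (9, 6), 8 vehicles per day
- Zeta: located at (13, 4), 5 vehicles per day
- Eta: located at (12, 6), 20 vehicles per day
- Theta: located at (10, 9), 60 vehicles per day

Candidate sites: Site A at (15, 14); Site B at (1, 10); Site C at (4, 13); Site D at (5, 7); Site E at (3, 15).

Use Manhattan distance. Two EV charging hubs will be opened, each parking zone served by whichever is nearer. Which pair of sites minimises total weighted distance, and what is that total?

{Site A, Site D}, total 1540

Evaluate every pair (each demand assigned to the nearer of the two):
  {Site A, Site D}: total = 1540
  {Site C, Site D}: total = 1760
  {Site A, Site B}: total = 1886
  {Site D, Site E}: total = 1960
  {Site A, Site C}: total = 1986
  {Site A, Site E}: total = 2067
  {Site B, Site C}: total = 2216
  {Site C, Site E}: total = 2396
  {Site B, Site E}: total = 2416
  {Site B, Site D}: total = 2460
Best pair: {Site A, Site D} with total 1540.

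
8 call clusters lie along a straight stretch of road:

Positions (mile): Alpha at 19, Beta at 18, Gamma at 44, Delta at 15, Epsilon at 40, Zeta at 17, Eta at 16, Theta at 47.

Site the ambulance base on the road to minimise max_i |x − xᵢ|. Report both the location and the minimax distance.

location 31, max distance 16

The 1-center on a line is the midpoint of the two extreme points: leftmost at 15, rightmost at 47.
Optimal location = (15 + 47)/2 = 31; maximum distance = (47 − 15)/2 = 16.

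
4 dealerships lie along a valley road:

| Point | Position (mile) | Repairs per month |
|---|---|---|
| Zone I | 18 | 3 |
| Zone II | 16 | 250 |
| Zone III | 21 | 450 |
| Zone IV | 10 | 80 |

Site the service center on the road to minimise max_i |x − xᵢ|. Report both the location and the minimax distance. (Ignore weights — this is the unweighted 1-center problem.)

location 15.5, max distance 5.5

The 1-center on a line is the midpoint of the two extreme points: leftmost at 10, rightmost at 21.
Optimal location = (10 + 21)/2 = 15.5; maximum distance = (21 − 10)/2 = 5.5.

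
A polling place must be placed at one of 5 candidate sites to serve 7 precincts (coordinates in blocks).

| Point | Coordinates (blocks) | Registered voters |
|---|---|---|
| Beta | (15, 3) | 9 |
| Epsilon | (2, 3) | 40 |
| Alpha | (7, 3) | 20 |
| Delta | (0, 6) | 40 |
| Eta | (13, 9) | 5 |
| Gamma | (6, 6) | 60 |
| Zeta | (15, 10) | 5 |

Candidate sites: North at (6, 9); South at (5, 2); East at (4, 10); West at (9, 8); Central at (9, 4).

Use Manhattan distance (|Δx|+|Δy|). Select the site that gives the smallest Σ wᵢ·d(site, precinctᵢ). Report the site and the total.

Total weighted distance at each candidate:
  North (6, 9): total = 1300
  South (5, 2): total = 1144
  East (4, 10): total = 1507
  West (9, 8): total = 1524
  Central (9, 4): total = 1288
Minimum is at South with total 1144 blocks.

South, total 1144 blocks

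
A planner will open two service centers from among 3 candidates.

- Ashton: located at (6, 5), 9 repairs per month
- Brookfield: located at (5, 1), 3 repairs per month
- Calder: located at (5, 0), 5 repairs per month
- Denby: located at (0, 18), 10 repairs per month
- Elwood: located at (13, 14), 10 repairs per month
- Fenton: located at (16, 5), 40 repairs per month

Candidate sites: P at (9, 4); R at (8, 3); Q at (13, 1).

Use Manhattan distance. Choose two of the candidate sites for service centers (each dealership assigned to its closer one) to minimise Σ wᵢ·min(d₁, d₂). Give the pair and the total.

{R, Q}, total 721

Evaluate every pair (each demand assigned to the nearer of the two):
  {R, Q}: total = 721
  {P, Q}: total = 737
  {P, R}: total = 771
Best pair: {R, Q} with total 721.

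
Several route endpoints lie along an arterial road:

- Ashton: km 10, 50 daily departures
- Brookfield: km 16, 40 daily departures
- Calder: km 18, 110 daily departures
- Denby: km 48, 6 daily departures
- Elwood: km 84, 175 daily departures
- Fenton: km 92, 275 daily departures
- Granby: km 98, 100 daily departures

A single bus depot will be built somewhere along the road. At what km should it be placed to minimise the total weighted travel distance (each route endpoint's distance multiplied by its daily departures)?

For a sum of weighted absolute distances on a line, the optimum is the weighted median (not the mean). Total weight W = 756; half-weight = 378.
Sort by position and accumulate weight:
  km 10 (Ashton, w=50) → cum 50
  km 16 (Brookfield, w=40) → cum 90
  km 18 (Calder, w=110) → cum 200
  km 48 (Denby, w=6) → cum 206
  km 84 (Elwood, w=175) → cum 381  ≥ 378 → median here
  km 92 (Fenton, w=275) → cum 656
  km 98 (Granby, w=100) → cum 756
Optimal location: km 84.

x = 84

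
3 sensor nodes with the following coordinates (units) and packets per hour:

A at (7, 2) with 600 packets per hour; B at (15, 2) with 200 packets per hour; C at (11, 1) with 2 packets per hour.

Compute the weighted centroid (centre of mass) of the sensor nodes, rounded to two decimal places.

(9.00, 2.00)

The minimiser of Σwᵢ‖p−pᵢ‖² is the weighted centroid p* = (Σwᵢpᵢ)/(Σwᵢ).
Σwᵢ = 802.
Σwᵢxᵢ = 600·7 + 200·15 + 2·11 = 7222.
Σwᵢyᵢ = 600·2 + 200·2 + 2·1 = 1602.
x* = 7222/802 = 9.00, y* = 1602/802 = 2.00.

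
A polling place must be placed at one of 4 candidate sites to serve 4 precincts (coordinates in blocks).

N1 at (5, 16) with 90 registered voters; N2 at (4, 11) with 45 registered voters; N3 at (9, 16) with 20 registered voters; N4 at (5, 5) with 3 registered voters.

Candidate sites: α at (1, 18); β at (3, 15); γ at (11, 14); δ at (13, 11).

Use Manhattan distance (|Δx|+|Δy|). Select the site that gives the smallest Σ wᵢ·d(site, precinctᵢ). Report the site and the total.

Total weighted distance at each candidate:
  α (1, 18): total = 1241
  β (3, 15): total = 671
  γ (11, 14): total = 1295
  δ (13, 11): total = 1797
Minimum is at β with total 671 blocks.

β, total 671 blocks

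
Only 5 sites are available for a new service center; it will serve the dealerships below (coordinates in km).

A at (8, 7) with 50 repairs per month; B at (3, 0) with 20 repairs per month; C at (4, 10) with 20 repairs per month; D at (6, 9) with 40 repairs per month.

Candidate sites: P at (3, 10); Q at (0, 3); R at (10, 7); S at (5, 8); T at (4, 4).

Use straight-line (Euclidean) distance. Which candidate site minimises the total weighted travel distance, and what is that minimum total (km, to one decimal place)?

S, total 424.3 km

Total weighted distance at each candidate:
  P (3, 10): total = 638.0
  Q (0, 3): total = 1032.7
  R (10, 7): total = 611.0
  S (5, 8): total = 424.3
  T (4, 4): total = 667.9
Minimum is at S with total 424.3 km.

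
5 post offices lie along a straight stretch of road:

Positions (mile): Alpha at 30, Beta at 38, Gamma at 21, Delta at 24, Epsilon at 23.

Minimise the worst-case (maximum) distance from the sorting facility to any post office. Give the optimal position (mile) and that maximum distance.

The 1-center on a line is the midpoint of the two extreme points: leftmost at 21, rightmost at 38.
Optimal location = (21 + 38)/2 = 29.5; maximum distance = (38 − 21)/2 = 8.5.

location 29.5, max distance 8.5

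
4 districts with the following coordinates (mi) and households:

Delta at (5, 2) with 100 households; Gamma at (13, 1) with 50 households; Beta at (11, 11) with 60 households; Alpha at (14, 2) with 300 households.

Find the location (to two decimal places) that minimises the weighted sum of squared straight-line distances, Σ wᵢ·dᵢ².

(11.78, 2.96)

The minimiser of Σwᵢ‖p−pᵢ‖² is the weighted centroid p* = (Σwᵢpᵢ)/(Σwᵢ).
Σwᵢ = 510.
Σwᵢxᵢ = 100·5 + 50·13 + 60·11 + 300·14 = 6010.
Σwᵢyᵢ = 100·2 + 50·1 + 60·11 + 300·2 = 1510.
x* = 6010/510 = 11.78, y* = 1510/510 = 2.96.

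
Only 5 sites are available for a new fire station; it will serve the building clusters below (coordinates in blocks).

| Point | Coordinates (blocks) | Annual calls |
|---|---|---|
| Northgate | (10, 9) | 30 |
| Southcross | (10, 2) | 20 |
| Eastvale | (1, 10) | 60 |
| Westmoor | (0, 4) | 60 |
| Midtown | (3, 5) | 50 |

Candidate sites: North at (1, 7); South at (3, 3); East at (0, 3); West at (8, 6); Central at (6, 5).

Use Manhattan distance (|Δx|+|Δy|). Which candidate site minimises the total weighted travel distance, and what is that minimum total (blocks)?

Total weighted distance at each candidate:
  North (1, 7): total = 1230
  South (3, 3): total = 1430
  East (0, 3): total = 1490
  West (8, 6): total = 1830
  Central (6, 5): total = 1550
Minimum is at North with total 1230 blocks.

North, total 1230 blocks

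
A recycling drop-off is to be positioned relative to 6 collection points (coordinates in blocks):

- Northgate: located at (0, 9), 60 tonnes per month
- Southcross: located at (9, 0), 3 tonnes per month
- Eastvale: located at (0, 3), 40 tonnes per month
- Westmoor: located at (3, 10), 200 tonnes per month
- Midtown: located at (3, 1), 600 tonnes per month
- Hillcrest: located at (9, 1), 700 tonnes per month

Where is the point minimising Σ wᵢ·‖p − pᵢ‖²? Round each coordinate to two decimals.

(5.44, 2.47)

The minimiser of Σwᵢ‖p−pᵢ‖² is the weighted centroid p* = (Σwᵢpᵢ)/(Σwᵢ).
Σwᵢ = 1603.
Σwᵢxᵢ = 60·0 + 3·9 + 40·0 + 200·3 + 600·3 + 700·9 = 8727.
Σwᵢyᵢ = 60·9 + 3·0 + 40·3 + 200·10 + 600·1 + 700·1 = 3960.
x* = 8727/1603 = 5.44, y* = 3960/1603 = 2.47.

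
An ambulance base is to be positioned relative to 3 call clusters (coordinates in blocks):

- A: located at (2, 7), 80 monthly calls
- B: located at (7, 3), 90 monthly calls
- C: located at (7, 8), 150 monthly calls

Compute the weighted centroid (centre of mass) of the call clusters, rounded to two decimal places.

(5.75, 6.34)

The minimiser of Σwᵢ‖p−pᵢ‖² is the weighted centroid p* = (Σwᵢpᵢ)/(Σwᵢ).
Σwᵢ = 320.
Σwᵢxᵢ = 80·2 + 90·7 + 150·7 = 1840.
Σwᵢyᵢ = 80·7 + 90·3 + 150·8 = 2030.
x* = 1840/320 = 5.75, y* = 2030/320 = 6.34.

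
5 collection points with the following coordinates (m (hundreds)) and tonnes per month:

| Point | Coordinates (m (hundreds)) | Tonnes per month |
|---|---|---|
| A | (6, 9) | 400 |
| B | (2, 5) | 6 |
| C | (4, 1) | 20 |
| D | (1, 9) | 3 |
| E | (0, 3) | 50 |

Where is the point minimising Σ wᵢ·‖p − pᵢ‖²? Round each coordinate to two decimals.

(5.21, 7.99)

The minimiser of Σwᵢ‖p−pᵢ‖² is the weighted centroid p* = (Σwᵢpᵢ)/(Σwᵢ).
Σwᵢ = 479.
Σwᵢxᵢ = 400·6 + 6·2 + 20·4 + 3·1 + 50·0 = 2495.
Σwᵢyᵢ = 400·9 + 6·5 + 20·1 + 3·9 + 50·3 = 3827.
x* = 2495/479 = 5.21, y* = 3827/479 = 7.99.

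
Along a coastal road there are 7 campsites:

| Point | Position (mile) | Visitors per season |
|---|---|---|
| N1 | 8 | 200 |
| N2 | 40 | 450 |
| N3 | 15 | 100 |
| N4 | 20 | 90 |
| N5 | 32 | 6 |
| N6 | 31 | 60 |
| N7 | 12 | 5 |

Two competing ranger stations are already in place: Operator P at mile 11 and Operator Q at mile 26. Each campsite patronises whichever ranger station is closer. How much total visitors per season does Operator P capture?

305

The indifferent point is the midpoint (11+26)/2 = 18.5; campsites left of it (closer to Operator P at 11) go to Operator P, those right go to Operator Q.
  N1 at 8 (w=200) → Operator P
  N7 at 12 (w=5) → Operator P
  N3 at 15 (w=100) → Operator P
  N4 at 20 (w=90) → Operator Q
  N6 at 31 (w=60) → Operator Q
  N5 at 32 (w=6) → Operator Q
  N2 at 40 (w=450) → Operator Q
Operator P captures 305; Operator Q captures 606.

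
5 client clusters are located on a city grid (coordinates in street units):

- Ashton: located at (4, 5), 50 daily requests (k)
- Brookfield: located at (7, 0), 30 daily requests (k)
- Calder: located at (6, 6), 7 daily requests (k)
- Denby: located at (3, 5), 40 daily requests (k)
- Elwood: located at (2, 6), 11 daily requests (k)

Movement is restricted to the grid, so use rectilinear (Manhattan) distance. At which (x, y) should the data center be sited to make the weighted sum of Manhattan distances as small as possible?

(4, 5)

Manhattan distance separates: Σwᵢ(|x−xᵢ|+|y−yᵢ|) = Σwᵢ|x−xᵢ| + Σwᵢ|y−yᵢ|, so x and y are optimised independently as 1-D weighted medians.
Total weight W = 138; half = 69.
x-coordinate, sorted with cumulative weight:
  x=2 (Elwood, w=11) cum 11
  x=3 (Denby, w=40) cum 51
  x=4 (Ashton, w=50) cum 101  ← median
  x=6 (Calder, w=7) cum 108
  x=7 (Brookfield, w=30) cum 138
⇒ x* = 4
y-coordinate, sorted with cumulative weight:
  y=0 (Brookfield, w=30) cum 30
  y=5 (Ashton, w=50) cum 80  ← median
  y=5 (Denby, w=40) cum 120
  y=6 (Calder, w=7) cum 127
  y=6 (Elwood, w=11) cum 138
⇒ y* = 5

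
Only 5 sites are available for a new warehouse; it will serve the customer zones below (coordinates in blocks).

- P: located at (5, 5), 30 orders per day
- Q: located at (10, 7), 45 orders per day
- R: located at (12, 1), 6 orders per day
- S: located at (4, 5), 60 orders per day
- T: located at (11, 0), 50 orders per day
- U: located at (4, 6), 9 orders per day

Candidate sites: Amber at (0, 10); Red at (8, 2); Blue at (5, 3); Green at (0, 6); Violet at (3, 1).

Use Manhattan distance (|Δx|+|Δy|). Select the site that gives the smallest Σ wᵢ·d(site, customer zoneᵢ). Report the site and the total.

Total weighted distance at each candidate:
  Amber (0, 10): total = 2673
  Red (8, 2): total = 1267
  Blue (5, 3): total = 1185
  Green (0, 6): total = 1963
  Violet (3, 1): total = 1623
Minimum is at Blue with total 1185 blocks.

Blue, total 1185 blocks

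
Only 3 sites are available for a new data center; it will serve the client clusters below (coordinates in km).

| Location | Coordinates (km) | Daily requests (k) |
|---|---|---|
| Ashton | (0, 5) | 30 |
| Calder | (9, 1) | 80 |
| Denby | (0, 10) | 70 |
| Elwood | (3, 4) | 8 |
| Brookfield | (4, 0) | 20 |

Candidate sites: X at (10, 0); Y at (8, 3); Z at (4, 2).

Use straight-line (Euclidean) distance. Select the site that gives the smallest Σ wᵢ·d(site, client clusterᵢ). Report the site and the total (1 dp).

Z, total 1241.9 km

Total weighted distance at each candidate:
  X (10, 0): total = 1623.0
  Y (8, 3): total = 1311.2
  Z (4, 2): total = 1241.9
Minimum is at Z with total 1241.9 km.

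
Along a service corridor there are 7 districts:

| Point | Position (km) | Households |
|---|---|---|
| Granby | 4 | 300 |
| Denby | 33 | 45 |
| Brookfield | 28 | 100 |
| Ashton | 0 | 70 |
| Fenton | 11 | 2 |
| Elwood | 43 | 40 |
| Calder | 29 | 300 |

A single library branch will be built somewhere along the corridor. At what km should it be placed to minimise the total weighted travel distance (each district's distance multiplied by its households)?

x = 28

For a sum of weighted absolute distances on a line, the optimum is the weighted median (not the mean). Total weight W = 857; half-weight = 428.5.
Sort by position and accumulate weight:
  km 0 (Ashton, w=70) → cum 70
  km 4 (Granby, w=300) → cum 370
  km 11 (Fenton, w=2) → cum 372
  km 28 (Brookfield, w=100) → cum 472  ≥ 428.5 → median here
  km 29 (Calder, w=300) → cum 772
  km 33 (Denby, w=45) → cum 817
  km 43 (Elwood, w=40) → cum 857
Optimal location: km 28.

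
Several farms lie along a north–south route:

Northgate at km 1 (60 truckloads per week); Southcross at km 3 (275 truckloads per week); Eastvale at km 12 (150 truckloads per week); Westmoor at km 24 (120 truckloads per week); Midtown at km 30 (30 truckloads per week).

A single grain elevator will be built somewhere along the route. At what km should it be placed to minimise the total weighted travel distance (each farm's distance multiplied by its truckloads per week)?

x = 3

For a sum of weighted absolute distances on a line, the optimum is the weighted median (not the mean). Total weight W = 635; half-weight = 317.5.
Sort by position and accumulate weight:
  km 1 (Northgate, w=60) → cum 60
  km 3 (Southcross, w=275) → cum 335  ≥ 317.5 → median here
  km 12 (Eastvale, w=150) → cum 485
  km 24 (Westmoor, w=120) → cum 605
  km 30 (Midtown, w=30) → cum 635
Optimal location: km 3.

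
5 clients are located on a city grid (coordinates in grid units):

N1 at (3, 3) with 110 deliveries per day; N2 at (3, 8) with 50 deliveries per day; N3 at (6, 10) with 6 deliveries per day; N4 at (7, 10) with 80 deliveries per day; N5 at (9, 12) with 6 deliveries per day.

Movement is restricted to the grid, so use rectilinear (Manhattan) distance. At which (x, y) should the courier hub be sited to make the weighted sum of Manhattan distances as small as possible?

Manhattan distance separates: Σwᵢ(|x−xᵢ|+|y−yᵢ|) = Σwᵢ|x−xᵢ| + Σwᵢ|y−yᵢ|, so x and y are optimised independently as 1-D weighted medians.
Total weight W = 252; half = 126.
x-coordinate, sorted with cumulative weight:
  x=3 (N1, w=110) cum 110
  x=3 (N2, w=50) cum 160  ← median
  x=6 (N3, w=6) cum 166
  x=7 (N4, w=80) cum 246
  x=9 (N5, w=6) cum 252
⇒ x* = 3
y-coordinate, sorted with cumulative weight:
  y=3 (N1, w=110) cum 110
  y=8 (N2, w=50) cum 160  ← median
  y=10 (N3, w=6) cum 166
  y=10 (N4, w=80) cum 246
  y=12 (N5, w=6) cum 252
⇒ y* = 8

(3, 8)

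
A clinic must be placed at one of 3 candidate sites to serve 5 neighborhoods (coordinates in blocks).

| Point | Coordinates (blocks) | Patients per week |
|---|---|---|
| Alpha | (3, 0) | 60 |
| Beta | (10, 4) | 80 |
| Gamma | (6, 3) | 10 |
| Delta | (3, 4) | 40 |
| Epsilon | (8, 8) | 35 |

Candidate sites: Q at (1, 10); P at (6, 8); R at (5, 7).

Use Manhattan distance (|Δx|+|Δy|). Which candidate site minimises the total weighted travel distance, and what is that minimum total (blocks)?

Total weighted distance at each candidate:
  Q (1, 10): total = 2675
  P (6, 8): total = 1700
  R (5, 7): total = 1570
Minimum is at R with total 1570 blocks.

R, total 1570 blocks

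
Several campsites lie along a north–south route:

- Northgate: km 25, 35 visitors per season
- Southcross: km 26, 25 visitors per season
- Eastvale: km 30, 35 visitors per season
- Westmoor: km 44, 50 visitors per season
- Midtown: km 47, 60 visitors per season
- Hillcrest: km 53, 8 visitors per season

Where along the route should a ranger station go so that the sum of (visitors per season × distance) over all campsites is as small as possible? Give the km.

x = 44

For a sum of weighted absolute distances on a line, the optimum is the weighted median (not the mean). Total weight W = 213; half-weight = 106.5.
Sort by position and accumulate weight:
  km 25 (Northgate, w=35) → cum 35
  km 26 (Southcross, w=25) → cum 60
  km 30 (Eastvale, w=35) → cum 95
  km 44 (Westmoor, w=50) → cum 145  ≥ 106.5 → median here
  km 47 (Midtown, w=60) → cum 205
  km 53 (Hillcrest, w=8) → cum 213
Optimal location: km 44.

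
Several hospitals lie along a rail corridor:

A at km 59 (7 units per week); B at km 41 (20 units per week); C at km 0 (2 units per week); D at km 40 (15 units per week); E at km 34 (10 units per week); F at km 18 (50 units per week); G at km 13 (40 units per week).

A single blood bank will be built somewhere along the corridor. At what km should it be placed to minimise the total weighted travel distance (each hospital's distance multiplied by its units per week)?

For a sum of weighted absolute distances on a line, the optimum is the weighted median (not the mean). Total weight W = 144; half-weight = 72.
Sort by position and accumulate weight:
  km 0 (C, w=2) → cum 2
  km 13 (G, w=40) → cum 42
  km 18 (F, w=50) → cum 92  ≥ 72 → median here
  km 34 (E, w=10) → cum 102
  km 40 (D, w=15) → cum 117
  km 41 (B, w=20) → cum 137
  km 59 (A, w=7) → cum 144
Optimal location: km 18.

x = 18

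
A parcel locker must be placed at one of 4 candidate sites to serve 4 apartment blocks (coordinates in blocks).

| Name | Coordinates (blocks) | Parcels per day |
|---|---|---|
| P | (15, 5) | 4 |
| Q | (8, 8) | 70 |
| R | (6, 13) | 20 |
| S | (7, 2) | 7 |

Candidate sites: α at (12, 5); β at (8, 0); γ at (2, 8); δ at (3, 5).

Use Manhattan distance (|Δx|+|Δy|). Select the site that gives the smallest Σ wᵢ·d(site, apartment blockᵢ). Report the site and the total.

γ, total 741 blocks

Total weighted distance at each candidate:
  α (12, 5): total = 838
  β (8, 0): total = 929
  γ (2, 8): total = 741
  δ (3, 5): total = 877
Minimum is at γ with total 741 blocks.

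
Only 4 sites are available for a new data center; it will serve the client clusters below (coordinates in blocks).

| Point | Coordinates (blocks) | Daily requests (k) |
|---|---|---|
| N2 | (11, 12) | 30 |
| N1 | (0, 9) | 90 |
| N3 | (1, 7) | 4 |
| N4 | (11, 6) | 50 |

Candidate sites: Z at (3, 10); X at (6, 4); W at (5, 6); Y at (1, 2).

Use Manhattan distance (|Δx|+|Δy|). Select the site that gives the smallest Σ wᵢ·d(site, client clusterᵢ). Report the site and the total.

Z, total 1280 blocks

Total weighted distance at each candidate:
  Z (3, 10): total = 1280
  X (6, 4): total = 1762
  W (5, 6): total = 1400
  Y (1, 2): total = 2040
Minimum is at Z with total 1280 blocks.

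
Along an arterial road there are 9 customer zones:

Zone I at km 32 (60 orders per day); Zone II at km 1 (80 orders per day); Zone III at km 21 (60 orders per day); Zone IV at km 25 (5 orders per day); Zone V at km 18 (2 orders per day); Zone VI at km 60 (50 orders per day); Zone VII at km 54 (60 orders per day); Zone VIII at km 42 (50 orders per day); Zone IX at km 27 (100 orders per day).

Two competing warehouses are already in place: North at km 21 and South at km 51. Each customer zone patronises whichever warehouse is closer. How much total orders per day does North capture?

307

The indifferent point is the midpoint (21+51)/2 = 36; customer zones left of it (closer to North at 21) go to North, those right go to South.
  Zone II at 1 (w=80) → North
  Zone V at 18 (w=2) → North
  Zone III at 21 (w=60) → North
  Zone IV at 25 (w=5) → North
  Zone IX at 27 (w=100) → North
  Zone I at 32 (w=60) → North
  Zone VIII at 42 (w=50) → South
  Zone VII at 54 (w=60) → South
  Zone VI at 60 (w=50) → South
North captures 307; South captures 160.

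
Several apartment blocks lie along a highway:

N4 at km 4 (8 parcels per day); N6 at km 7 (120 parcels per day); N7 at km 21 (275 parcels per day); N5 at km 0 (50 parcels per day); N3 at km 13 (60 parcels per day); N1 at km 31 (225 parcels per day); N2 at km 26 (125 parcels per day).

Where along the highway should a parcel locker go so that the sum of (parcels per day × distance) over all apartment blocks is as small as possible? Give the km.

For a sum of weighted absolute distances on a line, the optimum is the weighted median (not the mean). Total weight W = 863; half-weight = 431.5.
Sort by position and accumulate weight:
  km 0 (N5, w=50) → cum 50
  km 4 (N4, w=8) → cum 58
  km 7 (N6, w=120) → cum 178
  km 13 (N3, w=60) → cum 238
  km 21 (N7, w=275) → cum 513  ≥ 431.5 → median here
  km 26 (N2, w=125) → cum 638
  km 31 (N1, w=225) → cum 863
Optimal location: km 21.

x = 21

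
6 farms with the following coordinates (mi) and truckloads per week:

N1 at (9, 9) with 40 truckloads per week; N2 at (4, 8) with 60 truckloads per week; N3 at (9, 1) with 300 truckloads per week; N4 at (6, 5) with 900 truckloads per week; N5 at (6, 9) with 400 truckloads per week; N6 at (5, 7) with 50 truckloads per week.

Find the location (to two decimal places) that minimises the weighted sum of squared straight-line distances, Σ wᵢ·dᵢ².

The minimiser of Σwᵢ‖p−pᵢ‖² is the weighted centroid p* = (Σwᵢpᵢ)/(Σwᵢ).
Σwᵢ = 1750.
Σwᵢxᵢ = 40·9 + 60·4 + 300·9 + 900·6 + 400·6 + 50·5 = 11350.
Σwᵢyᵢ = 40·9 + 60·8 + 300·1 + 900·5 + 400·9 + 50·7 = 9590.
x* = 11350/1750 = 6.49, y* = 9590/1750 = 5.48.

(6.49, 5.48)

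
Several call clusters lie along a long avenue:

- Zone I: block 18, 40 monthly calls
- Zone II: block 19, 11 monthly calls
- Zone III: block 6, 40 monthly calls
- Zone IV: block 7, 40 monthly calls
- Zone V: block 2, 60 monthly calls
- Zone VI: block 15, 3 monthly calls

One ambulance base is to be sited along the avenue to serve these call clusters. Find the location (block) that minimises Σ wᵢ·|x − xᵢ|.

x = 6

For a sum of weighted absolute distances on a line, the optimum is the weighted median (not the mean). Total weight W = 194; half-weight = 97.
Sort by position and accumulate weight:
  block 2 (Zone V, w=60) → cum 60
  block 6 (Zone III, w=40) → cum 100  ≥ 97 → median here
  block 7 (Zone IV, w=40) → cum 140
  block 15 (Zone VI, w=3) → cum 143
  block 18 (Zone I, w=40) → cum 183
  block 19 (Zone II, w=11) → cum 194
Optimal location: block 6.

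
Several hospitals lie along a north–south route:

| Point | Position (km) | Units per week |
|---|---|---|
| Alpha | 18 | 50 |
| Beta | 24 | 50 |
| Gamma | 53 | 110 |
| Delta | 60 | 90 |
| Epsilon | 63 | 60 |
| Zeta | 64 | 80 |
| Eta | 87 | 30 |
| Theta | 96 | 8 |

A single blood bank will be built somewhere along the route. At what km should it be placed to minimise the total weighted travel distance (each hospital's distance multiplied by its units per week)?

x = 60

For a sum of weighted absolute distances on a line, the optimum is the weighted median (not the mean). Total weight W = 478; half-weight = 239.
Sort by position and accumulate weight:
  km 18 (Alpha, w=50) → cum 50
  km 24 (Beta, w=50) → cum 100
  km 53 (Gamma, w=110) → cum 210
  km 60 (Delta, w=90) → cum 300  ≥ 239 → median here
  km 63 (Epsilon, w=60) → cum 360
  km 64 (Zeta, w=80) → cum 440
  km 87 (Eta, w=30) → cum 470
  km 96 (Theta, w=8) → cum 478
Optimal location: km 60.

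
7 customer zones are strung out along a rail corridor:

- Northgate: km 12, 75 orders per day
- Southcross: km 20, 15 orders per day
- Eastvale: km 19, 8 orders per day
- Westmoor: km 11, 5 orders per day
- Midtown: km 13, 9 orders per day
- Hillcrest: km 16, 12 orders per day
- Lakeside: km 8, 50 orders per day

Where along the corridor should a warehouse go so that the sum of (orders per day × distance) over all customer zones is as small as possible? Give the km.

x = 12

For a sum of weighted absolute distances on a line, the optimum is the weighted median (not the mean). Total weight W = 174; half-weight = 87.
Sort by position and accumulate weight:
  km 8 (Lakeside, w=50) → cum 50
  km 11 (Westmoor, w=5) → cum 55
  km 12 (Northgate, w=75) → cum 130  ≥ 87 → median here
  km 13 (Midtown, w=9) → cum 139
  km 16 (Hillcrest, w=12) → cum 151
  km 19 (Eastvale, w=8) → cum 159
  km 20 (Southcross, w=15) → cum 174
Optimal location: km 12.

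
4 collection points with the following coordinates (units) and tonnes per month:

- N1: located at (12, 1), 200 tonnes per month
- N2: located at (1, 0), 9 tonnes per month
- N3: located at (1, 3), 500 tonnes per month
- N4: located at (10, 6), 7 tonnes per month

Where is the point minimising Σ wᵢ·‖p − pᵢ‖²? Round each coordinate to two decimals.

The minimiser of Σwᵢ‖p−pᵢ‖² is the weighted centroid p* = (Σwᵢpᵢ)/(Σwᵢ).
Σwᵢ = 716.
Σwᵢxᵢ = 200·12 + 9·1 + 500·1 + 7·10 = 2979.
Σwᵢyᵢ = 200·1 + 9·0 + 500·3 + 7·6 = 1742.
x* = 2979/716 = 4.16, y* = 1742/716 = 2.43.

(4.16, 2.43)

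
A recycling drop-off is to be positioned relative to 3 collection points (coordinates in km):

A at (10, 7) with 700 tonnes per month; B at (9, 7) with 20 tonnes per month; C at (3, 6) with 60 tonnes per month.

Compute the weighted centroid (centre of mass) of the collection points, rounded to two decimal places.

The minimiser of Σwᵢ‖p−pᵢ‖² is the weighted centroid p* = (Σwᵢpᵢ)/(Σwᵢ).
Σwᵢ = 780.
Σwᵢxᵢ = 700·10 + 20·9 + 60·3 = 7360.
Σwᵢyᵢ = 700·7 + 20·7 + 60·6 = 5400.
x* = 7360/780 = 9.44, y* = 5400/780 = 6.92.

(9.44, 6.92)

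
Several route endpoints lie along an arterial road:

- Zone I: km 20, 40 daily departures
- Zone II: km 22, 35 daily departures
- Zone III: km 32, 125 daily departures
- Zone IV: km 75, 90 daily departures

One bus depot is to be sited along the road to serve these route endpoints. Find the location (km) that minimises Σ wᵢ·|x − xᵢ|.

For a sum of weighted absolute distances on a line, the optimum is the weighted median (not the mean). Total weight W = 290; half-weight = 145.
Sort by position and accumulate weight:
  km 20 (Zone I, w=40) → cum 40
  km 22 (Zone II, w=35) → cum 75
  km 32 (Zone III, w=125) → cum 200  ≥ 145 → median here
  km 75 (Zone IV, w=90) → cum 290
Optimal location: km 32.

x = 32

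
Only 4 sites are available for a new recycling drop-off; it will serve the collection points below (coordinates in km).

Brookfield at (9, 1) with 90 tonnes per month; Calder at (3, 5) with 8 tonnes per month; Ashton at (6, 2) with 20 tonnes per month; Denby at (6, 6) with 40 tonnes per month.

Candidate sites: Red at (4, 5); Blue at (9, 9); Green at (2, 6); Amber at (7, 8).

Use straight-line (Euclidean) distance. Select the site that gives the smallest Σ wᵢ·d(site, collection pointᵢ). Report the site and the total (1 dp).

Red, total 745.8 km

Total weighted distance at each candidate:
  Red (4, 5): total = 745.8
  Blue (9, 9): total = 1099.7
  Green (2, 6): total = 1058.7
  Amber (7, 8): total = 906.3
Minimum is at Red with total 745.8 km.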